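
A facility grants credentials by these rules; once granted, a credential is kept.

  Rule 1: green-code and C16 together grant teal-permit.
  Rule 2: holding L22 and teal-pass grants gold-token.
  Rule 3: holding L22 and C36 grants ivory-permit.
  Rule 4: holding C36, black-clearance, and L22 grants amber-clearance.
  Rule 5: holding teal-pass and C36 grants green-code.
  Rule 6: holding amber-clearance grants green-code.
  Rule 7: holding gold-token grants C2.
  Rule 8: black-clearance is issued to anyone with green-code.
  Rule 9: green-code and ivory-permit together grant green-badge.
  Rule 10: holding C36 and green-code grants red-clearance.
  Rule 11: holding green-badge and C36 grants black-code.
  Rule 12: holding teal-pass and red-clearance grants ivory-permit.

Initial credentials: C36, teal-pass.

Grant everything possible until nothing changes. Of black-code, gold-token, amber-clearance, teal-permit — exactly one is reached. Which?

Holding teal-pass and C36 grants green-code (Rule 5).
Holding C36 and green-code grants red-clearance (Rule 10).
Holding teal-pass and red-clearance grants ivory-permit (Rule 12).
Holding green-code and ivory-permit grants green-badge (Rule 9).
Holding green-badge and C36 grants black-code (Rule 11).
amber-clearance would need C36, black-clearance, and L22 (Rule 4), but L22 is never granted. teal-permit would need green-code and C16 (Rule 1), but C16 is never granted. gold-token would need L22 and teal-pass (Rule 2), but L22 is never granted.

black-code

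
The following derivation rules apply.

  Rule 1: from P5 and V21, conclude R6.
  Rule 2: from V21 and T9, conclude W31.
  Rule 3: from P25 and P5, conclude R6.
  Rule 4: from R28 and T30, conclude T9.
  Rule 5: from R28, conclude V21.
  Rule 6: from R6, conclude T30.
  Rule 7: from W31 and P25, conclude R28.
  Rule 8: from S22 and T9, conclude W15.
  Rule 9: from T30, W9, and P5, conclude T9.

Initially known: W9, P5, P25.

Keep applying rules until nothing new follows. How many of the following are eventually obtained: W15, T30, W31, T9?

2

From P25 and P5, Rule 3 gives R6.
R6 holds, so T30 follows (Rule 6).
T30, W9, and P5 hold, so T9 follows (Rule 9).
W15 would need S22 and T9 (Rule 8), but S22 is never established.
T30: reached.
W31 would need V21 and T9 (Rule 2), but V21 is never established.
T9: reached.
Reached: T30 and T9 — 2 of the 4.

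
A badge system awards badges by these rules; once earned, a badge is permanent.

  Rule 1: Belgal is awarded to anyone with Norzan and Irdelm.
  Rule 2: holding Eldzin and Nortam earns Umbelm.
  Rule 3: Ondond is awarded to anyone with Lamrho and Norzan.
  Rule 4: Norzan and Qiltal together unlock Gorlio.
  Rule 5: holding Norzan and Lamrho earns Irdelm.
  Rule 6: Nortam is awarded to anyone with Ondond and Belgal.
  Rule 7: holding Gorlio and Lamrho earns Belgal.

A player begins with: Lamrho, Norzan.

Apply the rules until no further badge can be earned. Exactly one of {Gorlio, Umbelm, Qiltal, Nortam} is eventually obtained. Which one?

With Norzan and Lamrho, Irdelm is earned (Rule 5).
With Lamrho and Norzan, Ondond is earned (Rule 3).
With Norzan and Irdelm, Belgal is earned (Rule 1).
With Ondond and Belgal, Nortam is earned (Rule 6).
Gorlio would need Norzan and Qiltal (Rule 4), but Qiltal is never earned. Umbelm would need Eldzin and Nortam (Rule 2), but Eldzin is never earned. No rule produces Qiltal, and it is not given.

Nortam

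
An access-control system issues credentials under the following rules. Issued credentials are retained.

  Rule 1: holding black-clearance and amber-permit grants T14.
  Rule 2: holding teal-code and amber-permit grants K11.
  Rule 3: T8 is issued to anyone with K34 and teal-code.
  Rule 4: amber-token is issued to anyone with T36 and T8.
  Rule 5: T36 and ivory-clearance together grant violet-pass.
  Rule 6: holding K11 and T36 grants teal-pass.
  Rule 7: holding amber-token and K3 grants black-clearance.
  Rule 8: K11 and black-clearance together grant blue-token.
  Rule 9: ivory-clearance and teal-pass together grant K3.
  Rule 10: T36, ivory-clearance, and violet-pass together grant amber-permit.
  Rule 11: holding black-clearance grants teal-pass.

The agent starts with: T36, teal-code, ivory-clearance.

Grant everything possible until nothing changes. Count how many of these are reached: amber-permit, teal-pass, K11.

Holding T36 and ivory-clearance grants violet-pass (Rule 5).
Holding T36, ivory-clearance, and violet-pass grants amber-permit (Rule 10).
Holding teal-code and amber-permit grants K11 (Rule 2).
Holding K11 and T36 grants teal-pass (Rule 6).
amber-permit: reached.
teal-pass: reached.
K11: reached.
All 3 are reached.

3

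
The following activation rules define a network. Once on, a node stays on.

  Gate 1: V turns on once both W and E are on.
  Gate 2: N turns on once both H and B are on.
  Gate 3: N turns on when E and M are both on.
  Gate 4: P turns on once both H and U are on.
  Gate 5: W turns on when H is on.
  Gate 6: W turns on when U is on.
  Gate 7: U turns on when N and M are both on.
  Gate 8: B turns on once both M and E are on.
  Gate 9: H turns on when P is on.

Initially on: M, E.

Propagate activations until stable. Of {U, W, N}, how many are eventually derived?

E and M are on, so N turns on (Gate 3).
Gate 7: N and M on → U on.
Gate 6: U on → W on.
U: reached.
W: reached.
N: reached.
All 3 are reached.

3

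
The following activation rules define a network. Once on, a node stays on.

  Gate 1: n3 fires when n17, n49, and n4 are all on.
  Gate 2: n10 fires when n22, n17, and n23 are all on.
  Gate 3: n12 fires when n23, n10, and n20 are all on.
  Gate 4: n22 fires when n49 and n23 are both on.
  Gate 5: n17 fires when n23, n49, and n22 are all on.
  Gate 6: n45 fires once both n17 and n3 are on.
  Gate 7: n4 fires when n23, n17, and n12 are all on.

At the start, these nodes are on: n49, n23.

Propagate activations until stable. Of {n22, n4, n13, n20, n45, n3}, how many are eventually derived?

1

Gate 4: n49 and n23 on → n22 on.
n22: reached.
n4 would need n23, n17, and n12 (Gate 7), but n12 never turns on.
No rule produces n13, and it is not given.
No rule produces n20, and it is not given.
n45 would need n17 and n3 (Gate 6), but n3 never turns on.
n3 would need n17, n49, and n4 (Gate 1), but n4 never turns on.
Reached: n22 — 1 of the 6.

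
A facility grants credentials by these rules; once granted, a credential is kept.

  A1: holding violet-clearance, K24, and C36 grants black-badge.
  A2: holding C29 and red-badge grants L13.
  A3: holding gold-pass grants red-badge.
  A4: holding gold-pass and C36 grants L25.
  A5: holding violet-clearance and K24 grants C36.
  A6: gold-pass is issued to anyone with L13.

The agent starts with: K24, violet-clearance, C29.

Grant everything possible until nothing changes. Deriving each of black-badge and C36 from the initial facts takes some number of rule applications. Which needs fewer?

C36

C36: Holding violet-clearance and K24 grants C36 (A5). [1 rule application]
black-badge: Holding violet-clearance and K24 grants C36 (A5). Holding violet-clearance, K24, and C36 grants black-badge (A1). [2 rule applications]
C36 needs fewer.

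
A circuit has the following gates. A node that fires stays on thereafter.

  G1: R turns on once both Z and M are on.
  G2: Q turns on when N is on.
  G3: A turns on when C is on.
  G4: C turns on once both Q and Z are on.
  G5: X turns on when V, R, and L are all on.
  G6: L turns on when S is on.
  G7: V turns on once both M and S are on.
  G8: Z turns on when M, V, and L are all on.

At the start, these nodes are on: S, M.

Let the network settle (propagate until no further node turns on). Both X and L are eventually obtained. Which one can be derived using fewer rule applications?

L: S is on, so L turns on (G6). [1 rule application]
X: M and S are on, so V turns on (G7). S is on, so L turns on (G6). G8: M, V, and L on → Z on. Z and M are on, so R turns on (G1). G5: V, R, and L on → X on. [5 rule applications]
L needs fewer.

L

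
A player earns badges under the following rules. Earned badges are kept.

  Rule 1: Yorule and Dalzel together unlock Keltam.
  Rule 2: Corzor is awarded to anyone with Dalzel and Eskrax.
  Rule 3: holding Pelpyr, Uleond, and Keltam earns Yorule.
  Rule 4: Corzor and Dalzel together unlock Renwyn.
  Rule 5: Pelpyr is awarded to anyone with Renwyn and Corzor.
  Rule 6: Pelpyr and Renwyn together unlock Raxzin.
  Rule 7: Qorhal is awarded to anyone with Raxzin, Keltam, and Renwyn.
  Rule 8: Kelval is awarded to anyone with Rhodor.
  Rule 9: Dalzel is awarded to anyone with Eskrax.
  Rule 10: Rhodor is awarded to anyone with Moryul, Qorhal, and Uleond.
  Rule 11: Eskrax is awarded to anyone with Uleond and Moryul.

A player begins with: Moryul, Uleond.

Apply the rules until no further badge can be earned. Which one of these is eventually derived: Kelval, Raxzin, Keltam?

With Uleond and Moryul, Eskrax is earned (Rule 11).
With Eskrax, Dalzel is earned (Rule 9).
With Dalzel and Eskrax, Corzor is earned (Rule 2).
With Corzor and Dalzel, Renwyn is earned (Rule 4).
With Renwyn and Corzor, Pelpyr is earned (Rule 5).
With Pelpyr and Renwyn, Raxzin is earned (Rule 6).
Keltam would need Yorule and Dalzel (Rule 1), but Yorule is never earned. Kelval would need Rhodor (Rule 8), but Rhodor is never earned.

Raxzin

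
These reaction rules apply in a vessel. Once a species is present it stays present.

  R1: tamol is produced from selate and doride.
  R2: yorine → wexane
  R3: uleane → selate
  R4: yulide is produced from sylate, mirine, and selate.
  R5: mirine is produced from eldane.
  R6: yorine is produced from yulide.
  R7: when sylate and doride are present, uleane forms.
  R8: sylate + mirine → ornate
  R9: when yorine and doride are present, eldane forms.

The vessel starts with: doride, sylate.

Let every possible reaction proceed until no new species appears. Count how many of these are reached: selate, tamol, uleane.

sylate and doride present → uleane forms (R7).
uleane present → selate forms (R3).
selate and doride present → tamol forms (R1).
selate: reached.
tamol: reached.
uleane: reached.
All 3 are reached.

3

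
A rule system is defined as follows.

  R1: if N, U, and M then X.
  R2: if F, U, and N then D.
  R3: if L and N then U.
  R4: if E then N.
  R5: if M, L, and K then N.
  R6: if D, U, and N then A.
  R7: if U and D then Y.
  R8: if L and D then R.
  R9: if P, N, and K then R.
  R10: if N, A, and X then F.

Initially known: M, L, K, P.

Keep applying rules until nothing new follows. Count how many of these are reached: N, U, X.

M, L, and K hold, so N follows (R5).
L and N hold, so U follows (R3).
N, U, and M hold, so X follows (R1).
N: reached.
U: reached.
X: reached.
All 3 are reached.

3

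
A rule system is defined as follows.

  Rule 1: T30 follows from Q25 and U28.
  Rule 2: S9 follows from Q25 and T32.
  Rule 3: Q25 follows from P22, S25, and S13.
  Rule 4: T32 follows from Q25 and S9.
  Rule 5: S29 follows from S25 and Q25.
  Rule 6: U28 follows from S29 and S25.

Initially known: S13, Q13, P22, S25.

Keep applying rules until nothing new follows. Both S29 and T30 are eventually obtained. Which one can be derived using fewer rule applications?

S29: From P22, S25, and S13, Rule 3 gives Q25. S25 and Q25 hold, so S29 follows (Rule 5). [2 rule applications]
T30: P22, S25, and S13 hold, so Q25 follows (Rule 3). From S25 and Q25, Rule 5 gives S29. From S29 and S25, Rule 6 gives U28. From Q25 and U28, Rule 1 gives T30. [4 rule applications]
S29 needs fewer.

S29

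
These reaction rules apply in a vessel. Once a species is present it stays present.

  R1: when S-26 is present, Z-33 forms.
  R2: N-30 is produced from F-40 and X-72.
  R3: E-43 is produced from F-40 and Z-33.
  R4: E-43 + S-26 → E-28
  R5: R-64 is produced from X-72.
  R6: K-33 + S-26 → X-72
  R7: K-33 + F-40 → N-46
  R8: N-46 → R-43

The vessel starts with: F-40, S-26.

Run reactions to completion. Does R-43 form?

R-43 would need N-46 (R8), but N-46 never forms.

No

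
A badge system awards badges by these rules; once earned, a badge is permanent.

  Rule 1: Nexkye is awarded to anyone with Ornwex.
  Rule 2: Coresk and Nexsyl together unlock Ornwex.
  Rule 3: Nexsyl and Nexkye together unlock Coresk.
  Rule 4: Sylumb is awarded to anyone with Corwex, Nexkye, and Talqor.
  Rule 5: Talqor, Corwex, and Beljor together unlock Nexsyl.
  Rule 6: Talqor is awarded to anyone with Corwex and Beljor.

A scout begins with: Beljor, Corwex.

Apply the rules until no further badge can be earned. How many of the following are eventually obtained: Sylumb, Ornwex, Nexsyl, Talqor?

With Corwex and Beljor, Talqor is earned (Rule 6).
With Talqor, Corwex, and Beljor, Nexsyl is earned (Rule 5).
Sylumb would need Corwex, Nexkye, and Talqor (Rule 4), but Nexkye is never earned.
Ornwex would need Coresk and Nexsyl (Rule 2), but Coresk is never earned.
Nexsyl: reached.
Talqor: reached.
Reached: Nexsyl and Talqor — 2 of the 4.

2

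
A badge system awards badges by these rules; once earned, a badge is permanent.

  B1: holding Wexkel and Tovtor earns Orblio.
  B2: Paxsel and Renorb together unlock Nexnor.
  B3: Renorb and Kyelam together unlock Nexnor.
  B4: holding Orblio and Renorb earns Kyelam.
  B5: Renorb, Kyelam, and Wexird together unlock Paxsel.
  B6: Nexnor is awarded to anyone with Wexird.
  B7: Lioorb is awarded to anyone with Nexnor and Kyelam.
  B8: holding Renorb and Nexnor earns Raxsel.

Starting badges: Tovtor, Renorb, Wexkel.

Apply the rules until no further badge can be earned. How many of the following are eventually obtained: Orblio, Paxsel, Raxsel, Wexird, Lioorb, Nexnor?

4

With Wexkel and Tovtor, Orblio is earned (B1).
With Orblio and Renorb, Kyelam is earned (B4).
With Renorb and Kyelam, Nexnor is earned (B3).
With Nexnor and Kyelam, Lioorb is earned (B7).
With Renorb and Nexnor, Raxsel is earned (B8).
Orblio: reached.
Paxsel would need Renorb, Kyelam, and Wexird (B5), but Wexird is never earned.
Raxsel: reached.
No rule produces Wexird, and it is not given.
Lioorb: reached.
Nexnor: reached.
Reached: Orblio, Raxsel, Lioorb, and Nexnor — 4 of the 6.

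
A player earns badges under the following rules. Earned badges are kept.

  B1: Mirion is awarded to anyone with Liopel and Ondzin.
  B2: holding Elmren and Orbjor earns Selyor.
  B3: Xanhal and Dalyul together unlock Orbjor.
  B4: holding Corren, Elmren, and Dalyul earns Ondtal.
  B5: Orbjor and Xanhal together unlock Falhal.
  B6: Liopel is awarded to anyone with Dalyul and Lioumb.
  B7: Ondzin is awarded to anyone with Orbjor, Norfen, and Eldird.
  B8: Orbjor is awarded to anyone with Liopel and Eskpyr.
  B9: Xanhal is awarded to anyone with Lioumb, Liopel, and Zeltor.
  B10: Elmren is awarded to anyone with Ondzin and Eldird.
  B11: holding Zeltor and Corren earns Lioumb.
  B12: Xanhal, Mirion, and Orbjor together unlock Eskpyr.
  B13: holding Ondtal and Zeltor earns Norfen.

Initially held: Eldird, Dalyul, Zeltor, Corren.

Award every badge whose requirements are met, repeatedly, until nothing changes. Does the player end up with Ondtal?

Ondtal would need Corren, Elmren, and Dalyul (B4), but Elmren is never earned.

No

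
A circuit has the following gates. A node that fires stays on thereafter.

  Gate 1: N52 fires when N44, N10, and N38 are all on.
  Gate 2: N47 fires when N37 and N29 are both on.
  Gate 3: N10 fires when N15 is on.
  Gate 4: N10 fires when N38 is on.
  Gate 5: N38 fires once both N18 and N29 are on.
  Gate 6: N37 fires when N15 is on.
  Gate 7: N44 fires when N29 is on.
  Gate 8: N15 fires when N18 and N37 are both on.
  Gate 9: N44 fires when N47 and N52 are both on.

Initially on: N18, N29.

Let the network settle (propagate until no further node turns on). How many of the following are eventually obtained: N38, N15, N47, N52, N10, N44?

Gate 5: N18 and N29 on → N38 on.
Gate 7: N29 on → N44 on.
Gate 4: N38 on → N10 on.
Gate 1: N44, N10, and N38 on → N52 on.
N38: reached.
N15 would need N18 and N37 (Gate 8), but N37 never turns on.
N47 would need N37 and N29 (Gate 2), but N37 never turns on.
N52: reached.
N10: reached.
N44: reached.
Reached: N38, N52, N10, and N44 — 4 of the 6.

4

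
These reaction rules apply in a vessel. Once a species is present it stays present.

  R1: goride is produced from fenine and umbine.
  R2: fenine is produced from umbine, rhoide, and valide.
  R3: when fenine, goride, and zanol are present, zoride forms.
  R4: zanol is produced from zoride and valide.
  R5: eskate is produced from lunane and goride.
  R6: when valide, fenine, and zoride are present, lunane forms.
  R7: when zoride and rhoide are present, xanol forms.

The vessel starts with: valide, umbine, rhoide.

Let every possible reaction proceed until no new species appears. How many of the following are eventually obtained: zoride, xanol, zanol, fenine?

1

umbine, rhoide, and valide present → fenine forms (R2).
zoride would need fenine, goride, and zanol (R3), but zanol never forms.
xanol would need zoride and rhoide (R7), but zoride never forms.
zanol would need zoride and valide (R4), but zoride never forms.
fenine: reached.
Reached: fenine — 1 of the 4.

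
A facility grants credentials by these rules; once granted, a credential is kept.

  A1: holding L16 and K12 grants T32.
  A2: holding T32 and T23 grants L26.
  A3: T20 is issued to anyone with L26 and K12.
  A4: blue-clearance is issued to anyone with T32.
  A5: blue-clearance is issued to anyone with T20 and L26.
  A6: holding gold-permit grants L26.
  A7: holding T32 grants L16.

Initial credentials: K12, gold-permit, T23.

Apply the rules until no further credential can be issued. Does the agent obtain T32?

No

T32 would need L16 and K12 (A1), but L16 is never granted.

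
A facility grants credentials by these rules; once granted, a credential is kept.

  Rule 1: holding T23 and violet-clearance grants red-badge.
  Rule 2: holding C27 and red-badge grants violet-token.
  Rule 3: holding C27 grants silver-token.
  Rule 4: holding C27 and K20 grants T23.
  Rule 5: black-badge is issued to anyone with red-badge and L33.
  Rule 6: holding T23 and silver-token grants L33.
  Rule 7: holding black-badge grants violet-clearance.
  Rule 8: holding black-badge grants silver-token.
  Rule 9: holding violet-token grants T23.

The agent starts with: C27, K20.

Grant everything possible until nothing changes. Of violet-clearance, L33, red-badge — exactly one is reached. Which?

Holding C27 and K20 grants T23 (Rule 4).
Holding C27 grants silver-token (Rule 3).
Holding T23 and silver-token grants L33 (Rule 6).
red-badge would need T23 and violet-clearance (Rule 1), but violet-clearance is never granted. violet-clearance would need black-badge (Rule 7), but black-badge is never granted.

L33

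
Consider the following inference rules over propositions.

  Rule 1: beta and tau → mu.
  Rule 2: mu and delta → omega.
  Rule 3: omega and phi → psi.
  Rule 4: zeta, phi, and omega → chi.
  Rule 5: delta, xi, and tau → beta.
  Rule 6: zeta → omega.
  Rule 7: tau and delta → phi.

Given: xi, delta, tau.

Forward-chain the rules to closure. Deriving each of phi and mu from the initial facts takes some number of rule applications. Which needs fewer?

phi: From tau and delta, Rule 7 gives phi. [1 rule application]
mu: delta, xi, and tau hold, so beta follows (Rule 5). From beta and tau, Rule 1 gives mu. [2 rule applications]
phi needs fewer.

phi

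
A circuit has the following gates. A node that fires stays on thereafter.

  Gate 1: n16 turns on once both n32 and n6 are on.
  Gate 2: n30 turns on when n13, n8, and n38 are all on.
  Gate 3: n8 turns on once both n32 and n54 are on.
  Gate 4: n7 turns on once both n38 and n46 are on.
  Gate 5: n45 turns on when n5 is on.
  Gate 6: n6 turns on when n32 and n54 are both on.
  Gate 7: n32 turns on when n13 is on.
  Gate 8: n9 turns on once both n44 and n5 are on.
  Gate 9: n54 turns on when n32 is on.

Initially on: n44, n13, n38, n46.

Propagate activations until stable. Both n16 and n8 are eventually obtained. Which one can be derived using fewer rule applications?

n8

n8: n13 is on, so n32 turns on (Gate 7). Gate 9: n32 on → n54 on. n32 and n54 are on, so n8 turns on (Gate 3). [3 rule applications]
n16: Gate 7: n13 on → n32 on. Gate 9: n32 on → n54 on. n32 and n54 are on, so n6 turns on (Gate 6). n32 and n6 are on, so n16 turns on (Gate 1). [4 rule applications]
n8 needs fewer.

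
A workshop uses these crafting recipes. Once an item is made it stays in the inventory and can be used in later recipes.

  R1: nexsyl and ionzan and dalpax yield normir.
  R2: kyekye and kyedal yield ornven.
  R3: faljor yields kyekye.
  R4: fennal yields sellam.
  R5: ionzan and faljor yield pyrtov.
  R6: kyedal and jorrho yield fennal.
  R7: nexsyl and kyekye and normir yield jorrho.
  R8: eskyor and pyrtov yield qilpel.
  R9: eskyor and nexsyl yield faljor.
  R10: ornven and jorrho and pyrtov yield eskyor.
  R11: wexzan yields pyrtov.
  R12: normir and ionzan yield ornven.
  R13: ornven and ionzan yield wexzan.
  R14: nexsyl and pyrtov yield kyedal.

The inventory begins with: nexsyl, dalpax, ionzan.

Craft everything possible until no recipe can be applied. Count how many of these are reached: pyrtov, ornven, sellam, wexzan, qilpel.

Using R1, nexsyl, ionzan, and dalpax make normir.
normir and ionzan → ornven (R12).
ornven and ionzan → wexzan (R13).
wexzan → pyrtov (R11).
pyrtov: reached.
ornven: reached.
sellam would need fennal (R4), but fennal is never obtained.
wexzan: reached.
qilpel would need eskyor and pyrtov (R8), but eskyor is never obtained.
Reached: pyrtov, ornven, and wexzan — 3 of the 5.

3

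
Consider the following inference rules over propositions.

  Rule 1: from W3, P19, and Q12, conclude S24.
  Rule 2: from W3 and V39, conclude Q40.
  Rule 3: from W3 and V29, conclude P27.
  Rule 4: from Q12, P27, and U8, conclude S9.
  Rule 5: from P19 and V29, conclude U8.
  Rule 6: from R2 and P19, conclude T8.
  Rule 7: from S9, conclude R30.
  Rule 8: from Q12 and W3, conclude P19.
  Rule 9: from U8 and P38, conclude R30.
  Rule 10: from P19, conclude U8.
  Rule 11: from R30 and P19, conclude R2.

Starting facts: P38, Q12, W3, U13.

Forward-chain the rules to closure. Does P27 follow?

P27 would need W3 and V29 (Rule 3), but V29 is never established.

No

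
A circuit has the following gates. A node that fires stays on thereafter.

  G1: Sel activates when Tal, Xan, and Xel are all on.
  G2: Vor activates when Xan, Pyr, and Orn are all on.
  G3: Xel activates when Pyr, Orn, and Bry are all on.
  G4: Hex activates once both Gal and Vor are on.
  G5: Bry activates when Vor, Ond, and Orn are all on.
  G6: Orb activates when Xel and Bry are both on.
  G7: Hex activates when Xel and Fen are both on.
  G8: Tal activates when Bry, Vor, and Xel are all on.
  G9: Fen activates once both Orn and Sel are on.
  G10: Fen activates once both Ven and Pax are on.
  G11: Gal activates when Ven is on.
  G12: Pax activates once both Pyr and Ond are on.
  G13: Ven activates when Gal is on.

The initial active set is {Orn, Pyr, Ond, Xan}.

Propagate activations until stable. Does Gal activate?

Gal would need Ven (G11), but Ven never turns on.

No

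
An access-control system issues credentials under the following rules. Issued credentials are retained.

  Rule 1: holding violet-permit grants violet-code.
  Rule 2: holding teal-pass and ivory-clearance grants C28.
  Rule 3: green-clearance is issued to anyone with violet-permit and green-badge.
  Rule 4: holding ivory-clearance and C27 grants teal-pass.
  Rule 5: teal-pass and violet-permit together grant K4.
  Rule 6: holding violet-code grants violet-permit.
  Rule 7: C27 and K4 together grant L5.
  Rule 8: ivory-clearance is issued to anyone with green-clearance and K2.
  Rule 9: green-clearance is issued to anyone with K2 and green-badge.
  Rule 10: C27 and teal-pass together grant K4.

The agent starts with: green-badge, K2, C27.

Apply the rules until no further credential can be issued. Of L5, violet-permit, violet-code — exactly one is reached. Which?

Holding K2 and green-badge grants green-clearance (Rule 9).
Holding green-clearance and K2 grants ivory-clearance (Rule 8).
Holding ivory-clearance and C27 grants teal-pass (Rule 4).
Holding C27 and teal-pass grants K4 (Rule 10).
Holding C27 and K4 grants L5 (Rule 7).
violet-code would need violet-permit (Rule 1), but violet-permit is never granted. violet-permit would need violet-code (Rule 6), but violet-code is never granted.

L5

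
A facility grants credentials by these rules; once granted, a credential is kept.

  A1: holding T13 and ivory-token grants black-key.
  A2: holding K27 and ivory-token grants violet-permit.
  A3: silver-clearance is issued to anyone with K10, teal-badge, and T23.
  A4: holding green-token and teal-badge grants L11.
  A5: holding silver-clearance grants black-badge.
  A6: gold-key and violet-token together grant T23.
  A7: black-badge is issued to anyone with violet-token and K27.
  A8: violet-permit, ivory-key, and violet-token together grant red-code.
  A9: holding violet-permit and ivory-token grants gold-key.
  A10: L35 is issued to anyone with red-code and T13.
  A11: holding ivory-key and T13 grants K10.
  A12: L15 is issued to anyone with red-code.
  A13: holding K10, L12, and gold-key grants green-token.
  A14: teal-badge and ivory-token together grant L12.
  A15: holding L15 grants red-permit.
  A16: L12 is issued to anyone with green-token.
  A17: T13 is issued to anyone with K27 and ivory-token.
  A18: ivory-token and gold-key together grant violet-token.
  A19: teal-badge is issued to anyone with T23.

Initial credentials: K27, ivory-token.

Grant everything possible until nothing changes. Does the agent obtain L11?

No

L11 would need green-token and teal-badge (A4), but green-token is never granted.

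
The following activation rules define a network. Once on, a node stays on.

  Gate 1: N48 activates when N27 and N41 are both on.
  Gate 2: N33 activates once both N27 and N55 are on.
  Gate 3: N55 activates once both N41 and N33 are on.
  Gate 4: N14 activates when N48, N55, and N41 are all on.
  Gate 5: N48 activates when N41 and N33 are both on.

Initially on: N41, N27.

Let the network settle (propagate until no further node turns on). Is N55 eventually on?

N55 would need N41 and N33 (Gate 3), but N33 never turns on.

No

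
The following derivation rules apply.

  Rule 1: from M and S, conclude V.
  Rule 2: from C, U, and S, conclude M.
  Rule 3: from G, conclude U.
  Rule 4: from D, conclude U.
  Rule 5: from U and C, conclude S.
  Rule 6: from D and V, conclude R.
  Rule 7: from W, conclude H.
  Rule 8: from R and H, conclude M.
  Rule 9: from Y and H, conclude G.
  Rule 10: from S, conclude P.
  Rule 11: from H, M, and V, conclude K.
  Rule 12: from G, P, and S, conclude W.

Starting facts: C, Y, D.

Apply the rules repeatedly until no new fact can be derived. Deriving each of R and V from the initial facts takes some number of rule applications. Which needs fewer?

V: From D, Rule 4 gives U. From U and C, Rule 5 gives S. C, U, and S hold, so M follows (Rule 2). From M and S, Rule 1 gives V. [4 rule applications]
R: D holds, so U follows (Rule 4). U and C hold, so S follows (Rule 5). C, U, and S hold, so M follows (Rule 2). From M and S, Rule 1 gives V. D and V hold, so R follows (Rule 6). [5 rule applications]
V needs fewer.

V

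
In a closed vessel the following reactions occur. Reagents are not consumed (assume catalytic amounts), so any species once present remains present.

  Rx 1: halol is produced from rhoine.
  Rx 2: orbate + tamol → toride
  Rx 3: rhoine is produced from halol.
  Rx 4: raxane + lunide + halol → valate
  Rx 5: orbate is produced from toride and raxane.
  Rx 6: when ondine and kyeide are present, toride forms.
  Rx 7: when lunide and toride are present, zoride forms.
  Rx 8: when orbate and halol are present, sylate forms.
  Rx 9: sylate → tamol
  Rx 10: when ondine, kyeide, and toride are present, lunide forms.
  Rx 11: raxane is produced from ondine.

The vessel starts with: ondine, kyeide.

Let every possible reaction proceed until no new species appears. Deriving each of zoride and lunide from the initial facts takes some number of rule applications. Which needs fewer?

lunide

lunide: ondine and kyeide present → toride forms (Rx 6). ondine, kyeide, and toride present → lunide forms (Rx 10). [2 rule applications]
zoride: ondine and kyeide present → toride forms (Rx 6). ondine, kyeide, and toride present → lunide forms (Rx 10). lunide and toride present → zoride forms (Rx 7). [3 rule applications]
lunide needs fewer.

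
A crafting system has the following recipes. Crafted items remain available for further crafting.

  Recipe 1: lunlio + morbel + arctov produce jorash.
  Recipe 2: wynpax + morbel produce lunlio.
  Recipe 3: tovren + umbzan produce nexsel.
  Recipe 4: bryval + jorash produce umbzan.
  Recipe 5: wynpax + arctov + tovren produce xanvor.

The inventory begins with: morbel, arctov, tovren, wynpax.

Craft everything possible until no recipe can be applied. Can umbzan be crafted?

No

umbzan would need bryval and jorash (Recipe 4), but bryval is never obtained.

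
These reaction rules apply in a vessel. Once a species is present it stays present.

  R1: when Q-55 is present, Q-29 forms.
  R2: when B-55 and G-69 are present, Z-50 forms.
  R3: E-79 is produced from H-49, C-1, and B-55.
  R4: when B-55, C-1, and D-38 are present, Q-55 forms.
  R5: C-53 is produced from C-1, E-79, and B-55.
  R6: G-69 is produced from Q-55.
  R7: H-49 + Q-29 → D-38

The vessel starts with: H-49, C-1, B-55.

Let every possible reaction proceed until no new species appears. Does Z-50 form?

No

Z-50 would need B-55 and G-69 (R2), but G-69 never forms.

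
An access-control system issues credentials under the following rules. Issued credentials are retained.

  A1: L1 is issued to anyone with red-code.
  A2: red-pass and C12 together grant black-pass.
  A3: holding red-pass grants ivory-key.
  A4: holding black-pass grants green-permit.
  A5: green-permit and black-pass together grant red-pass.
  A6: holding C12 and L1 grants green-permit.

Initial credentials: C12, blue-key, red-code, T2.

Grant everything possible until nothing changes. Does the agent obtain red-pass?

red-pass would need green-permit and black-pass (A5), but black-pass is never granted.

No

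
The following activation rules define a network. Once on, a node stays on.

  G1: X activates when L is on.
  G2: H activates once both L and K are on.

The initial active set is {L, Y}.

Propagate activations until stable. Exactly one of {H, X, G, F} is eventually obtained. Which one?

X

G1: L on → X on.
H would need L and K (G2), but K never turns on. No rule produces G, and it is not given. No rule produces F, and it is not given.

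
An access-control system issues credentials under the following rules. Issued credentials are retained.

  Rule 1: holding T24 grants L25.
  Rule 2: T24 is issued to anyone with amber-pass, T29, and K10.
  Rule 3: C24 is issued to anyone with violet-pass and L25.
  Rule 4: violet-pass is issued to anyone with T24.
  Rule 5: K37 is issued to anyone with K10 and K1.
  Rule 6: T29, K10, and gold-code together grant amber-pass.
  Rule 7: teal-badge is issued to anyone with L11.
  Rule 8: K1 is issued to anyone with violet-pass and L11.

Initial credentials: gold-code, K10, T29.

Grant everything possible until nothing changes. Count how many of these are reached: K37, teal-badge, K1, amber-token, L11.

0

K37 would need K10 and K1 (Rule 5), but K1 is never granted.
teal-badge would need L11 (Rule 7), but L11 is never granted.
K1 would need violet-pass and L11 (Rule 8), but L11 is never granted.
No rule produces amber-token, and it is not given.
No rule produces L11, and it is not given.
None of the 5 are reached.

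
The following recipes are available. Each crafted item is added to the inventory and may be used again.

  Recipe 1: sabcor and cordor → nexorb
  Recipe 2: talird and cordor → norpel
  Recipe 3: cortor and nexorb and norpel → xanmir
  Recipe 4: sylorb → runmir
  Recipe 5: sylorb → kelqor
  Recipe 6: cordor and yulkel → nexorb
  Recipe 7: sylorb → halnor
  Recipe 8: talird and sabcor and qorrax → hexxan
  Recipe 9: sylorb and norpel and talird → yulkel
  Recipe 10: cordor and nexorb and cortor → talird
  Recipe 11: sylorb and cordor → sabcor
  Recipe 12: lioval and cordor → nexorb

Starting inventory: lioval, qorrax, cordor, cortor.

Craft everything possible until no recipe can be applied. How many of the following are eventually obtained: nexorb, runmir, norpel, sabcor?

lioval and cordor → nexorb (Recipe 12).
Using Recipe 10, cordor, nexorb, and cortor make talird.
talird and cordor → norpel (Recipe 2).
nexorb: reached.
runmir would need sylorb (Recipe 4), but sylorb is never obtained.
norpel: reached.
sabcor would need sylorb and cordor (Recipe 11), but sylorb is never obtained.
Reached: nexorb and norpel — 2 of the 4.

2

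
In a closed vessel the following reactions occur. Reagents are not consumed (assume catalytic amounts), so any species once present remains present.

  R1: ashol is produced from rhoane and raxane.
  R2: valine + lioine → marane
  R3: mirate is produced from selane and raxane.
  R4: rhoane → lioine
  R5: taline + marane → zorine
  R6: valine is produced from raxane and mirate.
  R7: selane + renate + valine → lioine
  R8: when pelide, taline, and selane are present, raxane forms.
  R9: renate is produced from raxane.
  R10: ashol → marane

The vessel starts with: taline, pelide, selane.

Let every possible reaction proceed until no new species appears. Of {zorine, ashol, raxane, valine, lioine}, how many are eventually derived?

pelide, taline, and selane present → raxane forms (R8).
selane and raxane present → mirate forms (R3).
raxane present → renate forms (R9).
raxane and mirate present → valine forms (R6).
selane, renate, and valine present → lioine forms (R7).
valine and lioine present → marane forms (R2).
taline and marane present → zorine forms (R5).
zorine: reached.
ashol would need rhoane and raxane (R1), but rhoane never forms.
raxane: reached.
valine: reached.
lioine: reached.
Reached: zorine, raxane, valine, and lioine — 4 of the 5.

4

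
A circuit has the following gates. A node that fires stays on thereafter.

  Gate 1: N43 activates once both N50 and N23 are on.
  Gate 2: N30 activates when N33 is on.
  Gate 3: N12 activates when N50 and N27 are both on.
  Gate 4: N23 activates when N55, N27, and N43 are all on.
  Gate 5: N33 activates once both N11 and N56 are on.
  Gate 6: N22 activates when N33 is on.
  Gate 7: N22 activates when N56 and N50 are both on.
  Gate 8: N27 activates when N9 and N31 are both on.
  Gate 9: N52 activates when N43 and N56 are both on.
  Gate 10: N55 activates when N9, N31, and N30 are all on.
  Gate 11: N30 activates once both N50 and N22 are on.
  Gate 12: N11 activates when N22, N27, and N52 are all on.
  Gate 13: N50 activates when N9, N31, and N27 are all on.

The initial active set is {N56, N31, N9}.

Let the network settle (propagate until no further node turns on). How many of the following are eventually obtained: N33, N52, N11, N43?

0

N33 would need N11 and N56 (Gate 5), but N11 never turns on.
N52 would need N43 and N56 (Gate 9), but N43 never turns on.
N11 would need N22, N27, and N52 (Gate 12), but N52 never turns on.
N43 would need N50 and N23 (Gate 1), but N23 never turns on.
None of the 4 are reached.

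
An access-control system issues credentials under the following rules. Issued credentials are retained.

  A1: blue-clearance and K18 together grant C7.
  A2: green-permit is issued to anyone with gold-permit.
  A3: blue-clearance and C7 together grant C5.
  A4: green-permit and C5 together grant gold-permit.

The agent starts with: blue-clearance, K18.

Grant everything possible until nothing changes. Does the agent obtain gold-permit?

No

gold-permit would need green-permit and C5 (A4), but green-permit is never granted.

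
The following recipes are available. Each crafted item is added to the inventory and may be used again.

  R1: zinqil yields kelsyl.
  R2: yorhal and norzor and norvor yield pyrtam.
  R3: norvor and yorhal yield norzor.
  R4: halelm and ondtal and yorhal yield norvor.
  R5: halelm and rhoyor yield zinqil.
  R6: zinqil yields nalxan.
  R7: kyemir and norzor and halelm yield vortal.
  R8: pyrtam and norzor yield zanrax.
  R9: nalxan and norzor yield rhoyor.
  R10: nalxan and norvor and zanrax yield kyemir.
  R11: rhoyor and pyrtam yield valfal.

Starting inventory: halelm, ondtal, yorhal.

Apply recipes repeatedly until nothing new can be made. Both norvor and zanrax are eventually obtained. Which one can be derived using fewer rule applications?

norvor

norvor: Using R4, halelm, ondtal, and yorhal make norvor. [1 rule application]
zanrax: halelm and ondtal and yorhal → norvor (R4). Using R3, norvor and yorhal make norzor. yorhal and norzor and norvor → pyrtam (R2). Using R8, pyrtam and norzor make zanrax. [4 rule applications]
norvor needs fewer.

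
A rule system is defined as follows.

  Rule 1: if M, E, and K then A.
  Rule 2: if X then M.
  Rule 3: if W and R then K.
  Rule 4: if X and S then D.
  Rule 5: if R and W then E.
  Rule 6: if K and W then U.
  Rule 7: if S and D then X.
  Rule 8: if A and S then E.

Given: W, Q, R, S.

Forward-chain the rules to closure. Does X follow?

No

X would need S and D (Rule 7), but D is never established.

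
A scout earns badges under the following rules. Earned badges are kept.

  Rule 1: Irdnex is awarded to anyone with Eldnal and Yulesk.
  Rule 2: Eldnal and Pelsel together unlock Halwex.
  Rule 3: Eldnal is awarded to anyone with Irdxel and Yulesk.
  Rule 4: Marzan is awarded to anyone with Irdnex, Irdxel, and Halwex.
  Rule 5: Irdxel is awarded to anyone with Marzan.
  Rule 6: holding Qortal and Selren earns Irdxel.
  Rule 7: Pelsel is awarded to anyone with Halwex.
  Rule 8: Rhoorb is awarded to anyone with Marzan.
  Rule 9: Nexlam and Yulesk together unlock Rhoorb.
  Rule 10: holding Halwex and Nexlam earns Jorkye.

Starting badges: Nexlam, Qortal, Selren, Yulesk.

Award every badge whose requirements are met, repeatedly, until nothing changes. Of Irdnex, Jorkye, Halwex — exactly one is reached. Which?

Irdnex

With Qortal and Selren, Irdxel is earned (Rule 6).
With Irdxel and Yulesk, Eldnal is earned (Rule 3).
With Eldnal and Yulesk, Irdnex is earned (Rule 1).
Jorkye would need Halwex and Nexlam (Rule 10), but Halwex is never earned. Halwex would need Eldnal and Pelsel (Rule 2), but Pelsel is never earned.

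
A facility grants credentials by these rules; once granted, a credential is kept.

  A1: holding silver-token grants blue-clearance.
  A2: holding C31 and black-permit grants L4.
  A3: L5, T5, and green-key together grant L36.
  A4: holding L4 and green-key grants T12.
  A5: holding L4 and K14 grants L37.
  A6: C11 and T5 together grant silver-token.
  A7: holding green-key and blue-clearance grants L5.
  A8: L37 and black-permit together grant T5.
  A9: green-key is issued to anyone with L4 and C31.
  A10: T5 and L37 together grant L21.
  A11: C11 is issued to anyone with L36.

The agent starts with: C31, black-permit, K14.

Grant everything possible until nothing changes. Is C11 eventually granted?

No

C11 would need L36 (A11), but L36 is never granted.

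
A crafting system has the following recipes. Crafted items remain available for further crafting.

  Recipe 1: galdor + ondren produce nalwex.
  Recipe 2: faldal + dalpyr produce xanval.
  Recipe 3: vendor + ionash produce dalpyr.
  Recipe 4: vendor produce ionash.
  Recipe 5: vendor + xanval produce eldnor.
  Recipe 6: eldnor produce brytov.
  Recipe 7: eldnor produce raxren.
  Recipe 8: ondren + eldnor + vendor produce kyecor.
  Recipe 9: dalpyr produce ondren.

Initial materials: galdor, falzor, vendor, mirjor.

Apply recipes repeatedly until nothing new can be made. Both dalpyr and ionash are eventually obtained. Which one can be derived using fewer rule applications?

ionash: Using Recipe 4, vendor makes ionash. [1 rule application]
dalpyr: Using Recipe 4, vendor makes ionash. Using Recipe 3, vendor and ionash make dalpyr. [2 rule applications]
ionash needs fewer.

ionash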